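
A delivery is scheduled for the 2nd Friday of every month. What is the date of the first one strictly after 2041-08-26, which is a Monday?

August 2041 starts on a Thursday; its first Friday is the 2nd, so the 2nd Friday is the 9th — 2041-08-09.
That is not after 2041-08-26, so look at September 2041.
September 2041 starts on a Sunday; its first Friday is the 6th, so the 2nd Friday is the 13th — 2041-09-13.

2041-09-13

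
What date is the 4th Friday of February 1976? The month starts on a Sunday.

February 27, 1976

February 1976 begins on a Sunday, so the first Friday is February 6 (5 days later).
The 4th Friday is 3 weeks later: 6 + 21 = 27.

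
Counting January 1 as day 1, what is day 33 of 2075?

February 2, 2075

January has 31 days (33 − 31 = 2 remain).
2 into February → February 2.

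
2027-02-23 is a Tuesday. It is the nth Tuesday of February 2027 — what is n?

Day 23 falls in week ⌈23/7⌉ of the month.
Days 1–7 hold the 1st Tuesday, 8–14 the 2nd, 15–21 the 3rd, 22–28 the 4th, 29–31 the 5th.
23 is in the range for the 4th.

4th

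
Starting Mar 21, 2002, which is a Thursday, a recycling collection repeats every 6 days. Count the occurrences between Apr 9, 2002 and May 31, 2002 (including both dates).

8

Occurrences land 6·i days after Mar 21, 2002 for i = 0, 1, 2, …
Apr 9, 2002 is 19 days after the start; 19 ÷ 6 = 3 remainder 1; since the remainder is 1, round up to i = 4. First occurrence in the window: #5 on Apr 14, 2002 (4×6 = 24 days in).
May 31, 2002 is 71 days after the start; 71 ÷ 6 = 11 remainder 5. Last occurrence in the window: #12 on May 26, 2002.
Occurrences #5 through #12: 8 in total.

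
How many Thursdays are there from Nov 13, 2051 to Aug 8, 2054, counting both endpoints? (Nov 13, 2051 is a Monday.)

Nov 13, 2051 is a Monday; the first Thursday on or after it is Nov 16, 2051 (3 days later).
From Nov 16, 2051 to Aug 8, 2054: 45 + 366 + 365 + 220 = 996 days (rest of 2051, 2052, 2053, to Aug 8, 2054 in 2054).
996 ÷ 7 = 142 full weeks with remainder 2, so 142 more Thursdays after the first → 143.

143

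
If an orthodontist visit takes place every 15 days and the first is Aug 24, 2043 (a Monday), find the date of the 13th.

Feb 20, 2044

The 13th occurrence is 12 intervals after the first: 12 × 15 = 180 days after Aug 24, 2043.
Aug has 31 days — 7 days to the end of Aug leaves 173.
Sep has 30 days (143 left).
Oct has 31 days (112 left).
Nov has 30 days (82 left).
Dec has 31 days (51 left).
Jan has 31 days (20 left).
20 days into Feb → Feb 20, 2044.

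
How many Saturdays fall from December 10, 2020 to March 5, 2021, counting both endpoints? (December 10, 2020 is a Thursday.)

12

December 10, 2020 is a Thursday; the first Saturday on or after it is December 12, 2020 (2 days later).
From December 12, 2020 to March 5, 2021: 19 + 31 + 28 + 5 = 83 days (rest of December, January, February, March).
83 ÷ 7 = 11 full weeks with remainder 6, so 11 more Saturdays after the first → 12.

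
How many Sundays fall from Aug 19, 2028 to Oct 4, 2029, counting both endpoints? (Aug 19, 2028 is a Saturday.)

Aug 19, 2028 is a Saturday; the first Sunday on or after it is Aug 20, 2028 (1 day later).
From Aug 20, 2028 to Oct 4, 2029: 133 + 277 = 410 days (rest of 2028, to Oct 4, 2029 in 2029).
410 ÷ 7 = 58 full weeks with remainder 4, so 58 more Sundays after the first → 59.

59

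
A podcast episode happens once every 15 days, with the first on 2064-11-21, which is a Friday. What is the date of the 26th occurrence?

The 26th occurrence is 25 intervals after the first: 25 × 15 = 375 days after 2064-11-21.
November has 30 days — 9 days to the end of November leaves 366.
December has 31 days (335 left).
January has 31 days (304 left).
February has 28 days (276 left).
March has 31 days (245 left).
April has 30 days (215 left).
May has 31 days (184 left).
June has 30 days (154 left).
July has 31 days (123 left).
August has 31 days (92 left).
September has 30 days (62 left).
October has 31 days (31 left).
November has 30 days (1 left).
1 day into December → 2065-12-01.

2065-12-01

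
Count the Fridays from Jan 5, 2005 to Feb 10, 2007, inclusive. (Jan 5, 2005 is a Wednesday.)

Jan 5, 2005 is a Wednesday; the first Friday on or after it is Jan 7, 2005 (2 days later).
From Jan 7, 2005 to Feb 10, 2007: 358 + 365 + 41 = 764 days (rest of 2005, 2006, to Feb 10, 2007 in 2007).
764 ÷ 7 = 109 full weeks with remainder 1, so 109 more Fridays after the first → 110.

110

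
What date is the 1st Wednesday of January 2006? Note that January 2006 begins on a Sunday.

2006-01-04

January 2006 begins on a Sunday, so the first Wednesday is January 4 (3 days later).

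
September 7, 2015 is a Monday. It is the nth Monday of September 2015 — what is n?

1st

Day 7 falls in week ⌈7/7⌉ of the month.
Days 1–7 hold the 1st Monday, 8–14 the 2nd, 15–21 the 3rd, 22–28 the 4th, 29–31 the 5th.
7 is in the range for the 1st.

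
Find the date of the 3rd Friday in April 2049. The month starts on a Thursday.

16 April 2049

April 2049 begins on a Thursday, so the first Friday is April 2 (1 day later).
The 3rd Friday is 2 weeks later: 2 + 14 = 16.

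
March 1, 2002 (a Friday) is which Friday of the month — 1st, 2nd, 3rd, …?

Day 1 falls in week ⌈1/7⌉ of the month.
Days 1–7 hold the 1st Friday, 8–14 the 2nd, 15–21 the 3rd, 22–28 the 4th, 29–31 the 5th.
1 is in the range for the 1st.

1st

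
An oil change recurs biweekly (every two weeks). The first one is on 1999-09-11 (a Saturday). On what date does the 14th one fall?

2000-03-11

The 14th occurrence is 13 intervals after the first: 13 × 14 = 182 days after 1999-09-11.
September has 30 days — 19 days to the end of September leaves 163.
October has 31 days (132 left).
November has 30 days (102 left).
December has 31 days (71 left).
January has 31 days (40 left).
February has 29 days (11 left).
11 days into March → 2000-03-11.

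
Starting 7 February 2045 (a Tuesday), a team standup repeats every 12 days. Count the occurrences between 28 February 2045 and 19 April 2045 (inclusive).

4

Occurrences land 12·i days after 7 February 2045 for i = 0, 1, 2, …
28 February 2045 is 21 days after the start; 21 ÷ 12 = 1 remainder 9; since the remainder is 9, round up to i = 2. First occurrence in the window: #3 on 3 March 2045 (2×12 = 24 days in).
19 April 2045 is 71 days after the start; 71 ÷ 12 = 5 remainder 11. Last occurrence in the window: #6 on 8 April 2045.
Occurrences #3 through #6: 4 in total.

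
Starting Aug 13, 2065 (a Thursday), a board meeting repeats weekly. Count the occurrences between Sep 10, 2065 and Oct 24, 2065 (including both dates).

Occurrences land 7·i days after Aug 13, 2065 for i = 0, 1, 2, …
Sep 10, 2065 is 28 days after the start; 28 ÷ 7 = 4 remainder 0. First occurrence in the window: #5 on Sep 10, 2065 (4×7 = 28 days in).
Oct 24, 2065 is 72 days after the start; 72 ÷ 7 = 10 remainder 2. Last occurrence in the window: #11 on Oct 22, 2065.
Occurrences #5 through #11: 7 in total.

7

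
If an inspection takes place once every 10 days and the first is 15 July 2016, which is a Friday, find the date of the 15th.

2 December 2016

The 15th occurrence is 14 intervals after the first: 14 × 10 = 140 days after 15 July 2016.
July has 31 days — 16 days to the end of July leaves 124.
August has 31 days (93 left).
September has 30 days (63 left).
October has 31 days (32 left).
November has 30 days (2 left).
2 days into December → 2 December 2016.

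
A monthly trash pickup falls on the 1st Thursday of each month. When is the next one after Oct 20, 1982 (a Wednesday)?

Nov 4, 1982

Oct 1982 starts on a Friday, so its 1st Thursday is Oct 7, 1982 (6 days in).
That is not after Oct 20, 1982, so look at Nov 1982.
Nov 1982 starts on a Monday, so its 1st Thursday is Nov 4, 1982 (3 days in).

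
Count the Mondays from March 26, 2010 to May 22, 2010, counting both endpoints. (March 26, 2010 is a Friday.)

March 26, 2010 is a Friday; the first Monday on or after it is March 29, 2010 (3 days later).
From March 29, 2010 to May 22, 2010: 2 + 30 + 22 = 54 days (rest of March, April, May).
54 ÷ 7 = 7 full weeks with remainder 5, so 7 more Mondays after the first → 8.

8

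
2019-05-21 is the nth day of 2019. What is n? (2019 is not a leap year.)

141

Days in months before May: 31 + 28 + 31 + 30 = 120.
Plus 21 days into May → day 141.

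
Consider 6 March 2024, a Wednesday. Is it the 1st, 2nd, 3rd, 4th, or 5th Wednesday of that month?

Day 6 falls in week ⌈6/7⌉ of the month.
Days 1–7 hold the 1st Wednesday, 8–14 the 2nd, 15–21 the 3rd, 22–28 the 4th, 29–31 the 5th.
6 is in the range for the 1st.

1st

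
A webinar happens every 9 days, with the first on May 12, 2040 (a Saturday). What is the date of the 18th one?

The 18th occurrence is 17 intervals after the first: 17 × 9 = 153 days after May 12, 2040.
May has 31 days — 19 days to the end of May leaves 134.
Jun has 30 days (104 left).
Jul has 31 days (73 left).
Aug has 31 days (42 left).
Sep has 30 days (12 left).
12 days into Oct → Oct 12, 2040.

Oct 12, 2040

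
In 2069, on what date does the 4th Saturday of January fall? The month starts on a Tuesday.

January 2069 begins on a Tuesday, so the first Saturday is January 5 (4 days later).
The 4th Saturday is 3 weeks later: 5 + 21 = 26.

January 26, 2069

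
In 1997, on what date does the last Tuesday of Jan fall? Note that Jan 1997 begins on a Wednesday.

Jan 28, 1997

Jan 1997 begins on a Wednesday, so the first Tuesday is Jan 7 (6 days later).
Jan 1997 has 31 days. Adding weeks: 7, 14, 21, 28 — the last one ≤ 31 is the 28th.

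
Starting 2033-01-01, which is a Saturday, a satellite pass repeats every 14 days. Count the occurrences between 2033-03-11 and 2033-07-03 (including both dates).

9

Occurrences land 14·i days after 2033-01-01 for i = 0, 1, 2, …
2033-03-11 is 69 days after the start; 69 ÷ 14 = 4 remainder 13; since the remainder is 13, round up to i = 5. First occurrence in the window: #6 on 2033-03-12 (5×14 = 70 days in).
2033-07-03 is 183 days after the start; 183 ÷ 14 = 13 remainder 1. Last occurrence in the window: #14 on 2033-07-02.
Occurrences #6 through #14: 9 in total.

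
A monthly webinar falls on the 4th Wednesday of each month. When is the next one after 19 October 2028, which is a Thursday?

25 October 2028

October 2028 starts on a Sunday; its first Wednesday is the 4th, so the 4th Wednesday is the 25th — 25 October 2028.
25 October 2028 is after 19 October 2028, so that is the next one.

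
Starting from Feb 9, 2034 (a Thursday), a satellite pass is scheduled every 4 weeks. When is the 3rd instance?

The 3rd occurrence is 2 intervals after the first: 2 × 28 = 56 days after Feb 9, 2034.
Feb has 28 days — 19 days to the end of Feb leaves 37.
Mar has 31 days (6 left).
6 days into Apr → Apr 6, 2034.

Apr 6, 2034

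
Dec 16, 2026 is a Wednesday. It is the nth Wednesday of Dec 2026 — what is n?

3rd

Day 16 falls in week ⌈16/7⌉ of the month.
Days 1–7 hold the 1st Wednesday, 8–14 the 2nd, 15–21 the 3rd, 22–28 the 4th, 29–31 the 5th.
16 is in the range for the 3rd.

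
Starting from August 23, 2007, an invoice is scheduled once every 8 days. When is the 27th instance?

March 18, 2008

The 27th occurrence is 26 intervals after the first: 26 × 8 = 208 days after August 23, 2007.
August has 31 days — 8 days to the end of August leaves 200.
September has 30 days (170 left).
October has 31 days (139 left).
November has 30 days (109 left).
December has 31 days (78 left).
January has 31 days (47 left).
February has 29 days (18 left).
18 days into March → March 18, 2008.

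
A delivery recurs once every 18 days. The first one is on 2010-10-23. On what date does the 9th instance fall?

2011-03-16

The 9th occurrence is 8 intervals after the first: 8 × 18 = 144 days after 2010-10-23.
October has 31 days — 8 days to the end of October leaves 136.
November has 30 days (106 left).
December has 31 days (75 left).
January has 31 days (44 left).
February has 28 days (16 left).
16 days into March → 2011-03-16.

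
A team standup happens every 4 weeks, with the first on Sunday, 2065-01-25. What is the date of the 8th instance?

2065-08-09

The 8th occurrence is 7 intervals after the first: 7 × 28 = 196 days after 2065-01-25.
January has 31 days — 6 days to the end of January leaves 190.
February has 28 days (162 left).
March has 31 days (131 left).
April has 30 days (101 left).
May has 31 days (70 left).
June has 30 days (40 left).
July has 31 days (9 left).
9 days into August → 2065-08-09.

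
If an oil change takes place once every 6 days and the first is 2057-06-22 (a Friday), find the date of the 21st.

2057-10-20

The 21st occurrence is 20 intervals after the first: 20 × 6 = 120 days after 2057-06-22.
June has 30 days — 8 days to the end of June leaves 112.
July has 31 days (81 left).
August has 31 days (50 left).
September has 30 days (20 left).
20 days into October → 2057-10-20.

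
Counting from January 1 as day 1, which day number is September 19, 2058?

262

Days in months before September: 31 + 28 + 31 + 30 + 31 + 30 + 31 + 31 = 243.
Plus 19 days into September → day 262.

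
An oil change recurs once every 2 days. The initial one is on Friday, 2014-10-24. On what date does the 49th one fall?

2015-01-28

The 49th occurrence is 48 intervals after the first: 48 × 2 = 96 days after 2014-10-24.
October has 31 days — 7 days to the end of October leaves 89.
November has 30 days (59 left).
December has 31 days (28 left).
28 days into January → 2015-01-28.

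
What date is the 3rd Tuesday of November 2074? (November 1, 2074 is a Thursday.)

20 November 2074

November 2074 begins on a Thursday, so the first Tuesday is November 6 (5 days later).
The 3rd Tuesday is 2 weeks later: 6 + 14 = 20.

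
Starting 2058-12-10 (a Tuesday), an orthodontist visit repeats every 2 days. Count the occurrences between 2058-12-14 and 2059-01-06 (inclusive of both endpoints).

12

Occurrences land 2·i days after 2058-12-10 for i = 0, 1, 2, …
2058-12-14 is 4 days after the start; 4 ÷ 2 = 2 remainder 0. First occurrence in the window: #3 on 2058-12-14 (2×2 = 4 days in).
2059-01-06 is 27 days after the start; 27 ÷ 2 = 13 remainder 1. Last occurrence in the window: #14 on 2059-01-05.
Occurrences #3 through #14: 12 in total.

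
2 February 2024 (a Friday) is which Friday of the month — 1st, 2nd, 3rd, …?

Day 2 falls in week ⌈2/7⌉ of the month.
Days 1–7 hold the 1st Friday, 8–14 the 2nd, 15–21 the 3rd, 22–28 the 4th, 29–31 the 5th.
2 is in the range for the 1st.

1st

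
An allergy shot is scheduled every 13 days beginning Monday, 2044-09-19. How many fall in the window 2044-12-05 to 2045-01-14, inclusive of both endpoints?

4

Occurrences land 13·i days after 2044-09-19 for i = 0, 1, 2, …
2044-12-05 is 77 days after the start; 77 ÷ 13 = 5 remainder 12; since the remainder is 12, round up to i = 6. First occurrence in the window: #7 on 2044-12-06 (6×13 = 78 days in).
2045-01-14 is 117 days after the start; 117 ÷ 13 = 9 remainder 0. Last occurrence in the window: #10 on 2045-01-14.
Occurrences #7 through #10: 4 in total.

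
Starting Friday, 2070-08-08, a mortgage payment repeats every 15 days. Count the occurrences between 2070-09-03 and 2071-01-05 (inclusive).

Occurrences land 15·i days after 2070-08-08 for i = 0, 1, 2, …
2070-09-03 is 26 days after the start; 26 ÷ 15 = 1 remainder 11; since the remainder is 11, round up to i = 2. First occurrence in the window: #3 on 2070-09-07 (2×15 = 30 days in).
2071-01-05 is 150 days after the start; 150 ÷ 15 = 10 remainder 0. Last occurrence in the window: #11 on 2071-01-05.
Occurrences #3 through #11: 9 in total.

9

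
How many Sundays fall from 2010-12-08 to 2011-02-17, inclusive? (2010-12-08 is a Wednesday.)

10

2010-12-08 is a Wednesday; the first Sunday on or after it is 2010-12-12 (4 days later).
From 2010-12-12 to 2011-02-17: 19 + 31 + 17 = 67 days (rest of December, January, February).
67 ÷ 7 = 9 full weeks with remainder 4, so 9 more Sundays after the first → 10.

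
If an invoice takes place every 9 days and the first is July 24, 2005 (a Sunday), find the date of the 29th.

April 2, 2006

The 29th occurrence is 28 intervals after the first: 28 × 9 = 252 days after July 24, 2005.
July has 31 days — 7 days to the end of July leaves 245.
August has 31 days (214 left).
September has 30 days (184 left).
October has 31 days (153 left).
November has 30 days (123 left).
December has 31 days (92 left).
January has 31 days (61 left).
February has 28 days (33 left).
March has 31 days (2 left).
2 days into April → April 2, 2006.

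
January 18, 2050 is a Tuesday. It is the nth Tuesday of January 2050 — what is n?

3rd

Day 18 falls in week ⌈18/7⌉ of the month.
Days 1–7 hold the 1st Tuesday, 8–14 the 2nd, 15–21 the 3rd, 22–28 the 4th, 29–31 the 5th.
18 is in the range for the 3rd.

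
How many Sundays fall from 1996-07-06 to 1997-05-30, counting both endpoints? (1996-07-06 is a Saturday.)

47

1996-07-06 is a Saturday; the first Sunday on or after it is 1996-07-07 (1 day later).
From 1996-07-07 to 1997-05-30: 24 + 31 + 30 + 31 + 30 + 31 + 31 + 28 + 31 + 30 + 30 = 327 days (rest of July, August, September, October, November, December, January, February, March, April, May).
327 ÷ 7 = 46 full weeks with remainder 5, so 46 more Sundays after the first → 47.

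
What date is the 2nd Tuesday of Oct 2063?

Oct 9, 2063

Oct 2063 begins on a Monday, so the first Tuesday is Oct 2 (1 day later).
The 2nd Tuesday is 1 weeks later: 2 + 7 = 9.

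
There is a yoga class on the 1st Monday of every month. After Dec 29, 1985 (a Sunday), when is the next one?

Jan 6, 1986

Dec 1985 starts on a Sunday, so its 1st Monday is Dec 2, 1985 (1 day in).
That is not after Dec 29, 1985, so look at Jan 1986.
Jan 1986 starts on a Wednesday, so its 1st Monday is Jan 6, 1986 (5 days in).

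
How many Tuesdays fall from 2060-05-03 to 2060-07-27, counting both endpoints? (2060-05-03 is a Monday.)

13

2060-05-03 is a Monday; the first Tuesday on or after it is 2060-05-04 (1 day later).
From 2060-05-04 to 2060-07-27: 27 + 30 + 27 = 84 days (rest of May, June, July).
84 ÷ 7 = 12 full weeks with remainder 0, so 12 more Tuesdays after the first → 13.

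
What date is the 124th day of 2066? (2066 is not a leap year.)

January has 31 days (124 − 31 = 93 remain).
February has 28 days (93 − 28 = 65 remain).
March has 31 days (65 − 31 = 34 remain).
April has 30 days (34 − 30 = 4 remain).
4 into May → May 4.

4 May 2066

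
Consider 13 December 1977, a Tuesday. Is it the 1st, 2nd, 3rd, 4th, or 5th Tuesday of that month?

Day 13 falls in week ⌈13/7⌉ of the month.
Days 1–7 hold the 1st Tuesday, 8–14 the 2nd, 15–21 the 3rd, 22–28 the 4th, 29–31 the 5th.
13 is in the range for the 2nd.

2nd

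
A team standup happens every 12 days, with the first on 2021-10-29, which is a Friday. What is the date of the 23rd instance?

The 23rd occurrence is 22 intervals after the first: 22 × 12 = 264 days after 2021-10-29.
October has 31 days — 2 days to the end of October leaves 262.
November has 30 days (232 left).
December has 31 days (201 left).
January has 31 days (170 left).
February has 28 days (142 left).
March has 31 days (111 left).
April has 30 days (81 left).
May has 31 days (50 left).
June has 30 days (20 left).
20 days into July → 2022-07-20.

2022-07-20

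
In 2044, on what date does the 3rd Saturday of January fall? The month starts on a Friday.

16 January 2044

January 2044 begins on a Friday, so the first Saturday is January 2 (1 day later).
The 3rd Saturday is 2 weeks later: 2 + 14 = 16.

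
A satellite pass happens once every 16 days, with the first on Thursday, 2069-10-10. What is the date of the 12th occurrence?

The 12th occurrence is 11 intervals after the first: 11 × 16 = 176 days after 2069-10-10.
October has 31 days — 21 days to the end of October leaves 155.
November has 30 days (125 left).
December has 31 days (94 left).
January has 31 days (63 left).
February has 28 days (35 left).
March has 31 days (4 left).
4 days into April → 2070-04-04.

2070-04-04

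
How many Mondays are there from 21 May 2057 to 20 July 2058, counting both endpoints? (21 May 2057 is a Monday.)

21 May 2057 is a Monday; the first Monday on or after it is 21 May 2057.
From 21 May 2057 to 20 July 2058: 224 + 201 = 425 days (rest of 2057, to 20 July 2058 in 2058).
425 ÷ 7 = 60 full weeks with remainder 5, so 60 more Mondays after the first → 61.

61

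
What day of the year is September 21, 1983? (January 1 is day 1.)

264

Days in months before September: 31 + 28 + 31 + 30 + 31 + 30 + 31 + 31 = 243.
Plus 21 days into September → day 264.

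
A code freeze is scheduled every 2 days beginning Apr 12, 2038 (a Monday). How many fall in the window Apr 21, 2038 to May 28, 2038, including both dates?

19

Occurrences land 2·i days after Apr 12, 2038 for i = 0, 1, 2, …
Apr 21, 2038 is 9 days after the start; 9 ÷ 2 = 4 remainder 1; since the remainder is 1, round up to i = 5. First occurrence in the window: #6 on Apr 22, 2038 (5×2 = 10 days in).
May 28, 2038 is 46 days after the start; 46 ÷ 2 = 23 remainder 0. Last occurrence in the window: #24 on May 28, 2038.
Occurrences #6 through #24: 19 in total.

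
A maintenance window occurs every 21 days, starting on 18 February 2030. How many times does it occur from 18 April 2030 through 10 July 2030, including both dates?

4

Occurrences land 21·i days after 18 February 2030 for i = 0, 1, 2, …
18 April 2030 is 59 days after the start; 59 ÷ 21 = 2 remainder 17; since the remainder is 17, round up to i = 3. First occurrence in the window: #4 on 22 April 2030 (3×21 = 63 days in).
10 July 2030 is 142 days after the start; 142 ÷ 21 = 6 remainder 16. Last occurrence in the window: #7 on 24 June 2030.
Occurrences #4 through #7: 4 in total.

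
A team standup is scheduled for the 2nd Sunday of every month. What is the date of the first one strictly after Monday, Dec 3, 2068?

Dec 9, 2068

Dec 2068 starts on a Saturday; its first Sunday is the 2nd, so the 2nd Sunday is the 9th — Dec 9, 2068.
Dec 9, 2068 is after Dec 3, 2068, so that is the next one.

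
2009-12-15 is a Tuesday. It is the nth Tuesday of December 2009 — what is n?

Day 15 falls in week ⌈15/7⌉ of the month.
Days 1–7 hold the 1st Tuesday, 8–14 the 2nd, 15–21 the 3rd, 22–28 the 4th, 29–31 the 5th.
15 is in the range for the 3rd.

3rd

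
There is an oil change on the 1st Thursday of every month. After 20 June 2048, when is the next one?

2 July 2048

June 2048 starts on a Monday, so its 1st Thursday is 4 June 2048 (3 days in).
That is not after 20 June 2048, so look at July 2048.
July 2048 starts on a Wednesday, so its 1st Thursday is 2 July 2048 (1 day in).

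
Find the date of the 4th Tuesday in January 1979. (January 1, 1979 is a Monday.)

January 1979 begins on a Monday, so the first Tuesday is January 2 (1 day later).
The 4th Tuesday is 3 weeks later: 2 + 21 = 23.

23 January 1979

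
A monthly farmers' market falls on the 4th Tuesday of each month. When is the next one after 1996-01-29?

January 1996 starts on a Monday; its first Tuesday is the 2nd, so the 4th Tuesday is the 23rd — 1996-01-23.
That is not after 1996-01-29, so look at February 1996.
February 1996 starts on a Thursday; its first Tuesday is the 6th, so the 4th Tuesday is the 27th — 1996-02-27.

1996-02-27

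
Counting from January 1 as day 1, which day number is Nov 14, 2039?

Days in months before Nov: 31 + 28 + 31 + 30 + 31 + 30 + 31 + 31 + 30 + 31 = 304.
Plus 14 days into Nov → day 318.

318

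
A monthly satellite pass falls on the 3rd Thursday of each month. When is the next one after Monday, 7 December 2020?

17 December 2020

December 2020 starts on a Tuesday; its first Thursday is the 3rd, so the 3rd Thursday is the 17th — 17 December 2020.
17 December 2020 is after 7 December 2020, so that is the next one.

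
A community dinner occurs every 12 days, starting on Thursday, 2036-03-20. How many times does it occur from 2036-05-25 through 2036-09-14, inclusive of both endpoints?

Occurrences land 12·i days after 2036-03-20 for i = 0, 1, 2, …
2036-05-25 is 66 days after the start; 66 ÷ 12 = 5 remainder 6; since the remainder is 6, round up to i = 6. First occurrence in the window: #7 on 2036-05-31 (6×12 = 72 days in).
2036-09-14 is 178 days after the start; 178 ÷ 12 = 14 remainder 10. Last occurrence in the window: #15 on 2036-09-04.
Occurrences #7 through #15: 9 in total.

9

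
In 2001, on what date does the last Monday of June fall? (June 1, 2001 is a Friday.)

25 June 2001

June 2001 begins on a Friday, so the first Monday is June 4 (3 days later).
June 2001 has 30 days. Adding weeks: 4, 11, 18, 25 — the last one ≤ 30 is the 25th.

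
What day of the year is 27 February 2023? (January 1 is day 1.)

Days in months before February: 31 = 31.
Plus 27 days into February → day 58.

58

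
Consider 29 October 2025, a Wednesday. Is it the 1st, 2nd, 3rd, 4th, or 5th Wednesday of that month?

Day 29 falls in week ⌈29/7⌉ of the month.
Days 1–7 hold the 1st Wednesday, 8–14 the 2nd, 15–21 the 3rd, 22–28 the 4th, 29–31 the 5th.
29 is in the range for the 5th.

5th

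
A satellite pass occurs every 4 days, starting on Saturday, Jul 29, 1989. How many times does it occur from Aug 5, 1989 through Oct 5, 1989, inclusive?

Occurrences land 4·i days after Jul 29, 1989 for i = 0, 1, 2, …
Aug 5, 1989 is 7 days after the start; 7 ÷ 4 = 1 remainder 3; since the remainder is 3, round up to i = 2. First occurrence in the window: #3 on Aug 6, 1989 (2×4 = 8 days in).
Oct 5, 1989 is 68 days after the start; 68 ÷ 4 = 17 remainder 0. Last occurrence in the window: #18 on Oct 5, 1989.
Occurrences #3 through #18: 16 in total.

16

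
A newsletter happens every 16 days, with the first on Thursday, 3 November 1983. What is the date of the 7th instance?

The 7th occurrence is 6 intervals after the first: 6 × 16 = 96 days after 3 November 1983.
November has 30 days — 27 days to the end of November leaves 69.
December has 31 days (38 left).
January has 31 days (7 left).
7 days into February → 7 February 1984.

7 February 1984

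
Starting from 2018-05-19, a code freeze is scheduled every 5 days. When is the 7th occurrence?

The 7th occurrence is 6 intervals after the first: 6 × 5 = 30 days after 2018-05-19.
May has 31 days — 12 days to the end of May leaves 18.
18 days into June → 2018-06-18.

2018-06-18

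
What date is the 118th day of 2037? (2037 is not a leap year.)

January has 31 days (118 − 31 = 87 remain).
February has 28 days (87 − 28 = 59 remain).
March has 31 days (59 − 31 = 28 remain).
28 into April → April 28.

April 28, 2037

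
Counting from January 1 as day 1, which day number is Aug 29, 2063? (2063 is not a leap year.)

241

Days in months before Aug: 31 + 28 + 31 + 30 + 31 + 30 + 31 = 212.
Plus 29 days into Aug → day 241.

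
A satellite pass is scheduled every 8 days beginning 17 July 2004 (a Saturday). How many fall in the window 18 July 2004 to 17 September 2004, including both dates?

Occurrences land 8·i days after 17 July 2004 for i = 0, 1, 2, …
18 July 2004 is 1 day after the start; 1 ÷ 8 = 0 remainder 1; since the remainder is 1, round up to i = 1. First occurrence in the window: #2 on 25 July 2004 (1×8 = 8 days in).
17 September 2004 is 62 days after the start; 62 ÷ 8 = 7 remainder 6. Last occurrence in the window: #8 on 11 September 2004.
Occurrences #2 through #8: 7 in total.

7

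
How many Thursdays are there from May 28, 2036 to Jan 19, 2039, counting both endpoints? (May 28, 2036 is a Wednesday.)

May 28, 2036 is a Wednesday; the first Thursday on or after it is May 29, 2036 (1 day later).
From May 29, 2036 to Jan 19, 2039: 216 + 365 + 365 + 19 = 965 days (rest of 2036, 2037, 2038, to Jan 19, 2039 in 2039).
965 ÷ 7 = 137 full weeks with remainder 6, so 137 more Thursdays after the first → 138.

138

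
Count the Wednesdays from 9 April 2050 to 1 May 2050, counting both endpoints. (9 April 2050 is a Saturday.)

3

9 April 2050 is a Saturday; the first Wednesday on or after it is 13 April 2050 (4 days later).
From 13 April 2050 to 1 May 2050: 17 + 1 = 18 days (rest of April, May).
18 ÷ 7 = 2 full weeks with remainder 4, so 2 more Wednesdays after the first → 3.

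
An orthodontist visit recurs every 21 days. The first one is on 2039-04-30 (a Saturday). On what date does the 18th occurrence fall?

The 18th occurrence is 17 intervals after the first: 17 × 21 = 357 days after 2039-04-30.
April has 30 days — 0 days to the end of April leaves 357.
May has 31 days (326 left).
June has 30 days (296 left).
July has 31 days (265 left).
August has 31 days (234 left).
September has 30 days (204 left).
October has 31 days (173 left).
November has 30 days (143 left).
December has 31 days (112 left).
January has 31 days (81 left).
February has 29 days (52 left).
March has 31 days (21 left).
21 days into April → 2040-04-21.

2040-04-21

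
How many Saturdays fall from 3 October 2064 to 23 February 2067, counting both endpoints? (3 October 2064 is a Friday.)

3 October 2064 is a Friday; the first Saturday on or after it is 4 October 2064 (1 day later).
From 4 October 2064 to 23 February 2067: 88 + 365 + 365 + 54 = 872 days (rest of 2064, 2065, 2066, to 23 February 2067 in 2067).
872 ÷ 7 = 124 full weeks with remainder 4, so 124 more Saturdays after the first → 125.

125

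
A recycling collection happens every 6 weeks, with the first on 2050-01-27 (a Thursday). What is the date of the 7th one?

2050-10-06

The 7th occurrence is 6 intervals after the first: 6 × 42 = 252 days after 2050-01-27.
January has 31 days — 4 days to the end of January leaves 248.
February has 28 days (220 left).
March has 31 days (189 left).
April has 30 days (159 left).
May has 31 days (128 left).
June has 30 days (98 left).
July has 31 days (67 left).
August has 31 days (36 left).
September has 30 days (6 left).
6 days into October → 2050-10-06.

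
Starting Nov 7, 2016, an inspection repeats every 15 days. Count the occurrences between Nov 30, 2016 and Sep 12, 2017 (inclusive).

19

Occurrences land 15·i days after Nov 7, 2016 for i = 0, 1, 2, …
Nov 30, 2016 is 23 days after the start; 23 ÷ 15 = 1 remainder 8; since the remainder is 8, round up to i = 2. First occurrence in the window: #3 on Dec 7, 2016 (2×15 = 30 days in).
Sep 12, 2017 is 309 days after the start; 309 ÷ 15 = 20 remainder 9. Last occurrence in the window: #21 on Sep 3, 2017.
Occurrences #3 through #21: 19 in total.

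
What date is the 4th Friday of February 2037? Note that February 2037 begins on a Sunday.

2037-02-27

February 2037 begins on a Sunday, so the first Friday is February 6 (5 days later).
The 4th Friday is 3 weeks later: 6 + 21 = 27.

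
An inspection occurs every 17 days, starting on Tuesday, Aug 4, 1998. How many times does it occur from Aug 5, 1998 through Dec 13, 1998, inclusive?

7

Occurrences land 17·i days after Aug 4, 1998 for i = 0, 1, 2, …
Aug 5, 1998 is 1 day after the start; 1 ÷ 17 = 0 remainder 1; since the remainder is 1, round up to i = 1. First occurrence in the window: #2 on Aug 21, 1998 (1×17 = 17 days in).
Dec 13, 1998 is 131 days after the start; 131 ÷ 17 = 7 remainder 12. Last occurrence in the window: #8 on Dec 1, 1998.
Occurrences #2 through #8: 7 in total.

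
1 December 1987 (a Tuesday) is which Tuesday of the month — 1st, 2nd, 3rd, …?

1st

Day 1 falls in week ⌈1/7⌉ of the month.
Days 1–7 hold the 1st Tuesday, 8–14 the 2nd, 15–21 the 3rd, 22–28 the 4th, 29–31 the 5th.
1 is in the range for the 1st.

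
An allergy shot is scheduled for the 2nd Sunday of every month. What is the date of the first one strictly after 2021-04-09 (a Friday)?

2021-04-11

April 2021 starts on a Thursday; its first Sunday is the 4th, so the 2nd Sunday is the 11th — 2021-04-11.
2021-04-11 is after 2021-04-09, so that is the next one.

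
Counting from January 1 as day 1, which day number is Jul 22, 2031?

203

Days in months before Jul: 31 + 28 + 31 + 30 + 31 + 30 = 181.
Plus 22 days into Jul → day 203.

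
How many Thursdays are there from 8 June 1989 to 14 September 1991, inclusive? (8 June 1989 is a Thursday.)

119

8 June 1989 is a Thursday; the first Thursday on or after it is 8 June 1989.
From 8 June 1989 to 14 September 1991: 206 + 365 + 257 = 828 days (rest of 1989, 1990, to 14 September 1991 in 1991).
828 ÷ 7 = 118 full weeks with remainder 2, so 118 more Thursdays after the first → 119.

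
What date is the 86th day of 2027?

Jan has 31 days (86 − 31 = 55 remain).
Feb has 28 days (55 − 28 = 27 remain).
27 into Mar → Mar 27.

Mar 27, 2027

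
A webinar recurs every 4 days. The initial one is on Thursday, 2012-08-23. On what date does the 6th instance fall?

2012-09-12

The 6th occurrence is 5 intervals after the first: 5 × 4 = 20 days after 2012-08-23.
August has 31 days — 8 days to the end of August leaves 12.
12 days into September → 2012-09-12.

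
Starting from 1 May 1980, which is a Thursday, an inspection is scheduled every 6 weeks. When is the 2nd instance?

The 2nd occurrence is 1 interval after the first: 1 × 42 = 42 days after 1 May 1980.
May has 31 days — 30 days to the end of May leaves 12.
12 days into June → 12 June 1980.

12 June 1980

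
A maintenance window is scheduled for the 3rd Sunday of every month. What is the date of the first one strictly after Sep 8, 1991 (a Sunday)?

Sep 1991 starts on a Sunday; its first Sunday is the 1st, so the 3rd Sunday is the 15th — Sep 15, 1991.
Sep 15, 1991 is after Sep 8, 1991, so that is the next one.

Sep 15, 1991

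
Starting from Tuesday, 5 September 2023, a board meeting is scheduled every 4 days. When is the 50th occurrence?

19 March 2024

The 50th occurrence is 49 intervals after the first: 49 × 4 = 196 days after 5 September 2023.
September has 30 days — 25 days to the end of September leaves 171.
October has 31 days (140 left).
November has 30 days (110 left).
December has 31 days (79 left).
January has 31 days (48 left).
February has 29 days (19 left).
19 days into March → 19 March 2024.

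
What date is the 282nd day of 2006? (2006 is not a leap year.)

Oct 9, 2006

Jan has 31 days (282 − 31 = 251 remain).
Feb has 28 days (251 − 28 = 223 remain).
Mar has 31 days (223 − 31 = 192 remain).
Apr has 30 days (192 − 30 = 162 remain).
May has 31 days (162 − 31 = 131 remain).
Jun has 30 days (131 − 30 = 101 remain).
Jul has 31 days (101 − 31 = 70 remain).
Aug has 31 days (70 − 31 = 39 remain).
Sep has 30 days (39 − 30 = 9 remain).
9 into Oct → Oct 9.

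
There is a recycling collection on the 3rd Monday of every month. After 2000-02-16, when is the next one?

2000-02-21

February 2000 starts on a Tuesday; its first Monday is the 7th, so the 3rd Monday is the 21st — 2000-02-21.
2000-02-21 is after 2000-02-16, so that is the next one.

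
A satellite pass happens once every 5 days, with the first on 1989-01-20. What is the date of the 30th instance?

The 30th occurrence is 29 intervals after the first: 29 × 5 = 145 days after 1989-01-20.
January has 31 days — 11 days to the end of January leaves 134.
February has 28 days (106 left).
March has 31 days (75 left).
April has 30 days (45 left).
May has 31 days (14 left).
14 days into June → 1989-06-14.

1989-06-14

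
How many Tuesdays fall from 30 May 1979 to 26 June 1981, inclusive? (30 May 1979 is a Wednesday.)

108

30 May 1979 is a Wednesday; the first Tuesday on or after it is 5 June 1979 (6 days later).
From 5 June 1979 to 26 June 1981: 209 + 366 + 177 = 752 days (rest of 1979, 1980, to 26 June 1981 in 1981).
752 ÷ 7 = 107 full weeks with remainder 3, so 107 more Tuesdays after the first → 108.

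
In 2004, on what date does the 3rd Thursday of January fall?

15 January 2004

The first Thursday of January 2004 is January 1.
The 3rd Thursday is 2 weeks later: 1 + 14 = 15.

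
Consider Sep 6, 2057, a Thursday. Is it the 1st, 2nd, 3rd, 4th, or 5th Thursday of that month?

1st

Day 6 falls in week ⌈6/7⌉ of the month.
Days 1–7 hold the 1st Thursday, 8–14 the 2nd, 15–21 the 3rd, 22–28 the 4th, 29–31 the 5th.
6 is in the range for the 1st.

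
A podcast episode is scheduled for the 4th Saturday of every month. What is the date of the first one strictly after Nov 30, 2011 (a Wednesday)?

Dec 24, 2011

Nov 2011 starts on a Tuesday; its first Saturday is the 5th, so the 4th Saturday is the 26th — Nov 26, 2011.
That is not after Nov 30, 2011, so look at Dec 2011.
Dec 2011 starts on a Thursday; its first Saturday is the 3rd, so the 4th Saturday is the 24th — Dec 24, 2011.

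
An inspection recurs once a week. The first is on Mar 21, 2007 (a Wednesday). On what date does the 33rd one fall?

The 33rd occurrence is 32 intervals after the first: 32 × 7 = 224 days after Mar 21, 2007.
Mar has 31 days — 10 days to the end of Mar leaves 214.
Apr has 30 days (184 left).
May has 31 days (153 left).
Jun has 30 days (123 left).
Jul has 31 days (92 left).
Aug has 31 days (61 left).
Sep has 30 days (31 left).
31 days into Oct → Oct 31, 2007.

Oct 31, 2007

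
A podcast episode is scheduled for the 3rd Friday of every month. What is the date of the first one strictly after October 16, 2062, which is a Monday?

October 2062 starts on a Sunday; its first Friday is the 6th, so the 3rd Friday is the 20th — October 20, 2062.
October 20, 2062 is after October 16, 2062, so that is the next one.

October 20, 2062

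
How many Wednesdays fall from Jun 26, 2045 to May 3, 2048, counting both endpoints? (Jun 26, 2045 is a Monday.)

149

Jun 26, 2045 is a Monday; the first Wednesday on or after it is Jun 28, 2045 (2 days later).
From Jun 28, 2045 to May 3, 2048: 186 + 365 + 365 + 124 = 1040 days (rest of 2045, 2046, 2047, to May 3, 2048 in 2048).
1040 ÷ 7 = 148 full weeks with remainder 4, so 148 more Wednesdays after the first → 149.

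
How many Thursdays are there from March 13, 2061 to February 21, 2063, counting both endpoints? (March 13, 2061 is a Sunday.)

101

March 13, 2061 is a Sunday; the first Thursday on or after it is March 17, 2061 (4 days later).
From March 17, 2061 to February 21, 2063: 289 + 365 + 52 = 706 days (rest of 2061, 2062, to February 21, 2063 in 2063).
706 ÷ 7 = 100 full weeks with remainder 6, so 100 more Thursdays after the first → 101.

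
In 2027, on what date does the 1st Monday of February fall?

2027-02-01

February 2027 begins on a Monday, so the first Monday is February 1.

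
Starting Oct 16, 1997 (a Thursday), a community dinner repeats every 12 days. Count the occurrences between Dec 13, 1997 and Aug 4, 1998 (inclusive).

20

Occurrences land 12·i days after Oct 16, 1997 for i = 0, 1, 2, …
Dec 13, 1997 is 58 days after the start; 58 ÷ 12 = 4 remainder 10; since the remainder is 10, round up to i = 5. First occurrence in the window: #6 on Dec 15, 1997 (5×12 = 60 days in).
Aug 4, 1998 is 292 days after the start; 292 ÷ 12 = 24 remainder 4. Last occurrence in the window: #25 on Jul 31, 1998.
Occurrences #6 through #25: 20 in total.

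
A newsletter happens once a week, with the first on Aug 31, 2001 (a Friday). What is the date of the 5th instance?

Sep 28, 2001

The 5th occurrence is 4 intervals after the first: 4 × 7 = 28 days after Aug 31, 2001.
Aug has 31 days — 0 days to the end of Aug leaves 28.
28 days into Sep → Sep 28, 2001.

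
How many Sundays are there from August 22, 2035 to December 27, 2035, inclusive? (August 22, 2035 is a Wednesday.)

August 22, 2035 is a Wednesday; the first Sunday on or after it is August 26, 2035 (4 days later).
From August 26, 2035 to December 27, 2035: 5 + 30 + 31 + 30 + 27 = 123 days (rest of August, September, October, November, December).
123 ÷ 7 = 17 full weeks with remainder 4, so 17 more Sundays after the first → 18.

18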